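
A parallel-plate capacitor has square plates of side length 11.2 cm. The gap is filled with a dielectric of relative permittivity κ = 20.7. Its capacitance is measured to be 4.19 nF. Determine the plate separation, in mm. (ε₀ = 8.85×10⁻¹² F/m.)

d ≈ 0.548 mm

A = (11.2 cm)² = 1.25×10⁻² m².
d = κε₀A/C = 20.7 × 8.85×10⁻¹² × 1.25×10⁻² / 4.19×10⁻⁹ = 5.48×10⁻⁴ m.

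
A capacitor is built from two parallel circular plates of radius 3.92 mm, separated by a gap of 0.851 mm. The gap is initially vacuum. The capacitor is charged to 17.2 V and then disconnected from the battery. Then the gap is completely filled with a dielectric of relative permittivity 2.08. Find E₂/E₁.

Isolated ⇒ Q is held fixed.
V₂ = Q/C₂ = V₁/2.08; E = V/d, so E₂/E₁ = (V₂/V₁)(d₁/d₂) = 0.481.

E₂/E₁ ≈ 0.481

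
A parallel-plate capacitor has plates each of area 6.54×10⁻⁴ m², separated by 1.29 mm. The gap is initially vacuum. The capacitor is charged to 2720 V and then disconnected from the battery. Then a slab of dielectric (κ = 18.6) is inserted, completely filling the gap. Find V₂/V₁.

Isolated ⇒ Q is held fixed.
C₂ = 18.6 C₁ and V = Q/C, so V₂/V₁ = C₁/C₂ = 0.0538.

V₂/V₁ ≈ 0.0538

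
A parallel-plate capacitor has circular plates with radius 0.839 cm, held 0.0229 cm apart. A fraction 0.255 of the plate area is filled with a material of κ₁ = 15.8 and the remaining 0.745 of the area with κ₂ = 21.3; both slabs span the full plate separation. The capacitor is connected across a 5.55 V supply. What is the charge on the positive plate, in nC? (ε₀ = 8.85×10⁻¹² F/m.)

A = π(0.839 cm)² = 2.21×10⁻⁴ m².
Side-by-side slabs ⇒ two capacitors in parallel, each spanning the full gap.
C₁ = κ₁ε₀A₁/d = 15.8 × 8.85×10⁻¹² × 5.64×10⁻⁵ / 2.29×10⁻⁴ = 3.44×10⁻¹¹ F.
C₂ = κ₂ε₀A₂/d = 21.3 × 8.85×10⁻¹² × 1.65×10⁻⁴ / 2.29×10⁻⁴ = 1.36×10⁻¹⁰ F.
C = C₁ + C₂ = 1.70×10⁻¹⁰ F.
Q = CV = 1.70×10⁻¹⁰ × 5.55 = 9.44×10⁻¹⁰ C.

0.944 nC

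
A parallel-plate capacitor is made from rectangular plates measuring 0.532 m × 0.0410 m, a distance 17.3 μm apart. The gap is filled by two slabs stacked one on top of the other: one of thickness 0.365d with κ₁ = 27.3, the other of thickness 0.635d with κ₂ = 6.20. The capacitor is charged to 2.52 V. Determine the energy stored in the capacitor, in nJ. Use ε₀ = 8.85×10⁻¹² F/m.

A = 0.532 × 0.0410 m² = 2.18×10⁻² m².
Stacked slabs ⇒ two capacitors in series, each with the full plate area.
C₁ = κ₁ε₀A/d₁ = 27.3 × 8.85×10⁻¹² × 2.18×10⁻² / 6.31×10⁻⁶ = 8.35×10⁻⁷ F.
C₂ = κ₂ε₀A/d₂ = 6.20 × 8.85×10⁻¹² × 2.18×10⁻² / 1.10×10⁻⁵ = 1.09×10⁻⁷ F.
C = (1/C₁ + 1/C₂)⁻¹ = 9.64×10⁻⁸ F.
U = ½CV² = ½ × 9.64×10⁻⁸ × (2.52)² = 3.06×10⁻⁷ J.

U ≈ 306 nJ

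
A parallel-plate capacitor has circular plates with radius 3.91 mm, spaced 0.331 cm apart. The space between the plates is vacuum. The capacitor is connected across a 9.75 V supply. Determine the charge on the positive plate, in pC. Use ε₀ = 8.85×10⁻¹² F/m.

Q ≈ 1.25 pC

A = π(3.91 mm)² = 4.80×10⁻⁵ m².
C = ε₀A/d = 8.85×10⁻¹² × 4.80×10⁻⁵ / 3.31×10⁻³ = 1.28×10⁻¹³ F.
Q = CV = 1.28×10⁻¹³ × 9.75 = 1.25×10⁻¹² C.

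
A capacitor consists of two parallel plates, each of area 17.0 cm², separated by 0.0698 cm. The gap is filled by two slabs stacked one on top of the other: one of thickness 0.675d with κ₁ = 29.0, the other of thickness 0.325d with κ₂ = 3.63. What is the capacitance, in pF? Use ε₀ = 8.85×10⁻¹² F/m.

A = 17.0 cm² = 1.70×10⁻³ m².
Stacked slabs ⇒ two capacitors in series, each with the full plate area.
C₁ = κ₁ε₀A/d₁ = 29.0 × 8.85×10⁻¹² × 1.70×10⁻³ / 4.71×10⁻⁴ = 9.26×10⁻¹⁰ F.
C₂ = κ₂ε₀A/d₂ = 3.63 × 8.85×10⁻¹² × 1.70×10⁻³ / 2.27×10⁻⁴ = 2.41×10⁻¹⁰ F.
C = (1/C₁ + 1/C₂)⁻¹ = 1.91×10⁻¹⁰ F.

C ≈ 191 pF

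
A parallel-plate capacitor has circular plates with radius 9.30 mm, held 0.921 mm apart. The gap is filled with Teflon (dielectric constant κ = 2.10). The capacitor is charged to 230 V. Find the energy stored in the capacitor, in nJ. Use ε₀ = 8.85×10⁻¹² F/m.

U ≈ 145 nJ

A = π(9.30 mm)² = 2.72×10⁻⁴ m².
C = κε₀A/d = 2.10 × 8.85×10⁻¹² × 2.72×10⁻⁴ / 9.21×10⁻⁴ = 5.48×10⁻¹² F.
U = ½CV² = ½ × 5.48×10⁻¹² × (230)² = 1.45×10⁻⁷ J.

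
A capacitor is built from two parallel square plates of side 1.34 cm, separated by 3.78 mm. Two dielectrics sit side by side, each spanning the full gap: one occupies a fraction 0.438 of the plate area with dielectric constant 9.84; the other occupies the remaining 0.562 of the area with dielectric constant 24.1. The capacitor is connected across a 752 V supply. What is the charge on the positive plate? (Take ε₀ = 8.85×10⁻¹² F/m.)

A = (1.34 cm)² = 1.80×10⁻⁴ m².
Side-by-side slabs ⇒ two capacitors in parallel, each spanning the full gap.
C₁ = κ₁ε₀A₁/d = 9.84 × 8.85×10⁻¹² × 7.86×10⁻⁵ / 3.78×10⁻³ = 1.81×10⁻¹² F.
C₂ = κ₂ε₀A₂/d = 24.1 × 8.85×10⁻¹² × 1.01×10⁻⁴ / 3.78×10⁻³ = 5.69×10⁻¹² F.
C = C₁ + C₂ = 7.51×10⁻¹² F.
Q = CV = 7.51×10⁻¹² × 752 = 5.64×10⁻⁹ C.

Q ≈ 5.64 nC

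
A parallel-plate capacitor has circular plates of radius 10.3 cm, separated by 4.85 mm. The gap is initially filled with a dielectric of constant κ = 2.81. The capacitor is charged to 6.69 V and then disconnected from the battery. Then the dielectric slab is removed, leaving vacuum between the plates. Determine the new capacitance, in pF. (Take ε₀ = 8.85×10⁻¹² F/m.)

C ≈ 60.8 pF

A = π(10.3 cm)² = 3.33×10⁻² m².
Initially C₁ = κε₀A/d = 2.81 × 8.85×10⁻¹² × 3.33×10⁻² / 4.85×10⁻³ = 1.71×10⁻¹⁰ F.
C = κε₀A/d scales with κ, so C₂/C₁ = 1/κ = 1/2.81 = 0.356.
C₂ = 0.356 × 1.71×10⁻¹⁰ = 6.08×10⁻¹¹ F.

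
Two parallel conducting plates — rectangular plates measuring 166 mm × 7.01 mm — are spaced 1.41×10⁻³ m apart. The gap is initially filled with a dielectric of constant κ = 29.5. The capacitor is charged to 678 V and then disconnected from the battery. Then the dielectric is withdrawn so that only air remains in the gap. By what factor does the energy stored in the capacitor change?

Isolated ⇒ Q is held fixed.
C₂ = 0.0339 C₁ and U = Q²/(2C), so U₂/U₁ = C₁/C₂ = 29.5.

U₂/U₁ ≈ 29.5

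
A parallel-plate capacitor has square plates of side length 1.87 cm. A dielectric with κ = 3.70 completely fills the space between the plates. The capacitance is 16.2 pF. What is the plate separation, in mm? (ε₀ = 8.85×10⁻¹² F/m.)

0.707 mm

A = (1.87 cm)² = 3.50×10⁻⁴ m².
d = κε₀A/C = 3.70 × 8.85×10⁻¹² × 3.50×10⁻⁴ / 1.62×10⁻¹¹ = 7.07×10⁻⁴ m.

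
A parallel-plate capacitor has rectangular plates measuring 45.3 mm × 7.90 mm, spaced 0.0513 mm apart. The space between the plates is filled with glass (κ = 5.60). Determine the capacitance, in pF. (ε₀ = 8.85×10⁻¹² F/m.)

C ≈ 346 pF

A = 45.3 × 7.90 mm² = 3.58×10⁻⁴ m².
C = κε₀A/d = 5.60 × 8.85×10⁻¹² × 3.58×10⁻⁴ / 5.13×10⁻⁵ = 3.46×10⁻¹⁰ F.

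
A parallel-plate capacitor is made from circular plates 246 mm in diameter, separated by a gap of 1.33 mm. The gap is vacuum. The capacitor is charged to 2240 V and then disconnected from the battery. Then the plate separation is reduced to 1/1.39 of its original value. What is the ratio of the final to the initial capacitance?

1.39

C = ε₀A/d scales as 1/d, so C₂/C₁ = d₁/d₂ = 1.39.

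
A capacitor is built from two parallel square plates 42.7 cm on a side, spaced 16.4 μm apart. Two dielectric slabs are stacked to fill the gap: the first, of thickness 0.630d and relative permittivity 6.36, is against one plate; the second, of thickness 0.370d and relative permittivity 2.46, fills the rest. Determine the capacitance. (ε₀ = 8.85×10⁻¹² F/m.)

A = (42.7 cm)² = 0.182 m².
Stacked slabs ⇒ two capacitors in series, each with the full plate area.
C₁ = κ₁ε₀A/d₁ = 6.36 × 8.85×10⁻¹² × 0.182 / 1.03×10⁻⁵ = 9.93×10⁻⁷ F.
C₂ = κ₂ε₀A/d₂ = 2.46 × 8.85×10⁻¹² × 0.182 / 6.07×10⁻⁶ = 6.54×10⁻⁷ F.
C = (1/C₁ + 1/C₂)⁻¹ = 3.94×10⁻⁷ F.

C ≈ 394 nF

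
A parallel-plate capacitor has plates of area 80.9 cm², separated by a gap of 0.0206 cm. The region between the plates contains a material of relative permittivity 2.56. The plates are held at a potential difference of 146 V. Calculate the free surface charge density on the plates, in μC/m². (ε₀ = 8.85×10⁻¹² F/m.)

A = 80.9 cm² = 8.09×10⁻³ m².
C = κε₀A/d = 2.56 × 8.85×10⁻¹² × 8.09×10⁻³ / 2.06×10⁻⁴ = 8.90×10⁻¹⁰ F.
σ = Q/A = CV/A = 8.90×10⁻¹⁰ × 146 / 8.09×10⁻³ = 1.61×10⁻⁵ C/m².

16.1 μC/m²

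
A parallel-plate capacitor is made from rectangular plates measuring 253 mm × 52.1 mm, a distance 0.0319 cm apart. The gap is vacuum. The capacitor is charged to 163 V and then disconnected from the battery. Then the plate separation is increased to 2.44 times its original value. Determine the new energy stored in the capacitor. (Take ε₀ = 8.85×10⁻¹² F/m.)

11.9 μJ

A = 253 × 52.1 mm² = 1.32×10⁻² m².
Initially C₁ = ε₀A/d = 8.85×10⁻¹² × 1.32×10⁻² / 3.19×10⁻⁴ = 3.66×10⁻¹⁰ F.
U₁ = 4.86×10⁻⁶ J.
Isolated ⇒ Q is held fixed. C₂ = 0.410 C₁ and U = Q²/(2C), so U₂/U₁ = C₁/C₂ = 2.44.
U₂ = 2.44 × 4.86×10⁻⁶ = 1.19×10⁻⁵ J.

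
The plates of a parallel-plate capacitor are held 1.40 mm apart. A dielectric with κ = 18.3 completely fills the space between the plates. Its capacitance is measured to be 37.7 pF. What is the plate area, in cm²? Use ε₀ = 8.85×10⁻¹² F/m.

A = Cd/(κε₀) = 3.77×10⁻¹¹ × 1.40×10⁻³ / (18.3 × 8.85×10⁻¹²) = 3.26×10⁻⁴ m².

A ≈ 3.26 cm²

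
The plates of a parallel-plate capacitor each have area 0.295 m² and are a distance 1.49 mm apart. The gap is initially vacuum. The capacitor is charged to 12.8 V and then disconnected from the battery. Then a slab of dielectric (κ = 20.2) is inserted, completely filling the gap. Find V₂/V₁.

0.0495

Isolated ⇒ Q is held fixed.
C₂ = 20.2 C₁ and V = Q/C, so V₂/V₁ = C₁/C₂ = 0.0495.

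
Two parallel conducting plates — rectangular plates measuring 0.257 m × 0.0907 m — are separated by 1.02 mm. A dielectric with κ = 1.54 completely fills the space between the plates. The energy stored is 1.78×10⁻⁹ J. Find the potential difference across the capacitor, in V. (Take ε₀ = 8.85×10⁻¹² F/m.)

A = 0.257 × 0.0907 m² = 2.33×10⁻² m².
C = κε₀A/d = 1.54 × 8.85×10⁻¹² × 2.33×10⁻² / 1.02×10⁻³ = 3.11×10⁻¹⁰ F.
V = √(2U/C) = √(2 × 1.78×10⁻⁹ / 3.11×10⁻¹⁰) = 3.38 V.

V ≈ 3.38 V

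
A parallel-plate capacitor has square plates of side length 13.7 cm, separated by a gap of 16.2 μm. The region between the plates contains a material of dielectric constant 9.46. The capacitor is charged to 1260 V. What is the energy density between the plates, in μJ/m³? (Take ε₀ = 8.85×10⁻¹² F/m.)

E = V/d = 1260 / 1.62×10⁻⁵ = 7.78×10⁷ V/m.
u = ½κε₀E² = ½ × 9.46 × 8.85×10⁻¹² × (7.78×10⁷)² = 2.53×10⁵ J/m³.

u ≈ 2.53×10¹¹ μJ/m³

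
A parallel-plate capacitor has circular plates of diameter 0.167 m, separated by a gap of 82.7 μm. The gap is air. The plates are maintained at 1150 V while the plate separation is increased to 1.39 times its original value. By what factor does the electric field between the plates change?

Battery connected ⇒ V is held fixed.
E = V/d, so E₂/E₁ = d₁/d₂ = 0.719.

E₂/E₁ ≈ 0.719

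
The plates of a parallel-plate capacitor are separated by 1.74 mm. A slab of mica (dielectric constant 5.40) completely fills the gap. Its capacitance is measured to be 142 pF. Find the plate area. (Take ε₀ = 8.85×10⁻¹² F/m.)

A = Cd/(κε₀) = 1.42×10⁻¹⁰ × 1.74×10⁻³ / (5.40 × 8.85×10⁻¹²) = 5.17×10⁻³ m².

A ≈ 51.7 cm²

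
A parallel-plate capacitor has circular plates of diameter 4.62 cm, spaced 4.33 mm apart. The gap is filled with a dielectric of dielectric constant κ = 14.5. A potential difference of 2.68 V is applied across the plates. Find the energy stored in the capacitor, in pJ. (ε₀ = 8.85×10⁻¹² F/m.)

178 pJ

A = π(4.62/2 cm)² = 1.68×10⁻³ m².
C = κε₀A/d = 14.5 × 8.85×10⁻¹² × 1.68×10⁻³ / 4.33×10⁻³ = 4.97×10⁻¹¹ F.
U = ½CV² = ½ × 4.97×10⁻¹¹ × (2.68)² = 1.78×10⁻¹⁰ J.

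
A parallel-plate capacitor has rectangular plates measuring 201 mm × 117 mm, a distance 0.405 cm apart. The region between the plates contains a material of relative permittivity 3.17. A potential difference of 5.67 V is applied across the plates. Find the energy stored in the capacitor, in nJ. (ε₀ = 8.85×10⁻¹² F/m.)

A = 201 × 117 mm² = 2.35×10⁻² m².
C = κε₀A/d = 3.17 × 8.85×10⁻¹² × 2.35×10⁻² / 4.05×10⁻³ = 1.63×10⁻¹⁰ F.
U = ½CV² = ½ × 1.63×10⁻¹⁰ × (5.67)² = 2.62×10⁻⁹ J.

2.62 nJ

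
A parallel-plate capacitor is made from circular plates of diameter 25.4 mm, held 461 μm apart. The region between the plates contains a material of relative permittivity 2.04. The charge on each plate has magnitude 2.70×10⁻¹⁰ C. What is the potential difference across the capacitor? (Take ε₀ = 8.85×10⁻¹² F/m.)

V ≈ 13.6 V

A = π(25.4/2 mm)² = 5.07×10⁻⁴ m².
C = κε₀A/d = 2.04 × 8.85×10⁻¹² × 5.07×10⁻⁴ / 4.61×10⁻⁴ = 1.98×10⁻¹¹ F.
V = Q/C = 2.70×10⁻¹⁰ / 1.98×10⁻¹¹ = 13.6 V.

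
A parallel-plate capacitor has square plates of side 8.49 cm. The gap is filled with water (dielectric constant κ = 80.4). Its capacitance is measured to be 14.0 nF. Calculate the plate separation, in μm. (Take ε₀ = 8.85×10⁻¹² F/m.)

366 μm

A = (8.49 cm)² = 7.21×10⁻³ m².
d = κε₀A/C = 80.4 × 8.85×10⁻¹² × 7.21×10⁻³ / 1.40×10⁻⁸ = 3.66×10⁻⁴ m.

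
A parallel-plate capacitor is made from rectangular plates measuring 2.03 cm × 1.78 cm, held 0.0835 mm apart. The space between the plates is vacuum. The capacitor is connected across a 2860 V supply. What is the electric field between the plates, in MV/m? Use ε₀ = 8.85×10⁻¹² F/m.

E = V/d = 2860 / 8.35×10⁻⁵ = 3.43×10⁷ V/m.

34.3 MV/m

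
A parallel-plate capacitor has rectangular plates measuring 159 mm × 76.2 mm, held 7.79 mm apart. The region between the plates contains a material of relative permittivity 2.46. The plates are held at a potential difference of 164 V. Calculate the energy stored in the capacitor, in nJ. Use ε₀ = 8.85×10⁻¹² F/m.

A = 159 × 76.2 mm² = 1.21×10⁻² m².
C = κε₀A/d = 2.46 × 8.85×10⁻¹² × 1.21×10⁻² / 7.79×10⁻³ = 3.39×10⁻¹¹ F.
U = ½CV² = ½ × 3.39×10⁻¹¹ × (164)² = 4.55×10⁻⁷ J.

455 nJ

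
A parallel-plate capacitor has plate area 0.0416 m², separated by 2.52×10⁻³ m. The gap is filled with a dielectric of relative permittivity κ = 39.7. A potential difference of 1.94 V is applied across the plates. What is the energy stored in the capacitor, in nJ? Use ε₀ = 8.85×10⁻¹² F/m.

10.9 nJ

C = κε₀A/d = 39.7 × 8.85×10⁻¹² × 4.16×10⁻² / 2.52×10⁻³ = 5.80×10⁻⁹ F.
U = ½CV² = ½ × 5.80×10⁻⁹ × (1.94)² = 1.09×10⁻⁸ J.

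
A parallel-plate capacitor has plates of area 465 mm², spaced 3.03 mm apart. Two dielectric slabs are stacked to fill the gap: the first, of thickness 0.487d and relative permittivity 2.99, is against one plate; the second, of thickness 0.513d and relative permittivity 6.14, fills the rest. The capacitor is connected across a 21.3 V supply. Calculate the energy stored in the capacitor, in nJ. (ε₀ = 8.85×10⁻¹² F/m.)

A = 465 mm² = 4.65×10⁻⁴ m².
Stacked slabs ⇒ two capacitors in series, each with the full plate area.
C₁ = κ₁ε₀A/d₁ = 2.99 × 8.85×10⁻¹² × 4.65×10⁻⁴ / 1.48×10⁻³ = 8.34×10⁻¹² F.
C₂ = κ₂ε₀A/d₂ = 6.14 × 8.85×10⁻¹² × 4.65×10⁻⁴ / 1.55×10⁻³ = 1.63×10⁻¹¹ F.
C = (1/C₁ + 1/C₂)⁻¹ = 5.51×10⁻¹² F.
U = ½CV² = ½ × 5.51×10⁻¹² × (21.3)² = 1.25×10⁻⁹ J.

U ≈ 1.25 nJ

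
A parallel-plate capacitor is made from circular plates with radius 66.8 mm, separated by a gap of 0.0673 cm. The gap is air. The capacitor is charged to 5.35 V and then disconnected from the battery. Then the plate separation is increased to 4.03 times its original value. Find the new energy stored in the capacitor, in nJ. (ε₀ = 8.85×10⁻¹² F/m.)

10.6 nJ

A = π(66.8 mm)² = 1.40×10⁻² m².
Initially C₁ = ε₀A/d = 8.85×10⁻¹² × 1.40×10⁻² / 6.73×10⁻⁴ = 1.84×10⁻¹⁰ F.
U₁ = 2.64×10⁻⁹ J.
Isolated ⇒ Q is held fixed. C₂ = 0.248 C₁ and U = Q²/(2C), so U₂/U₁ = C₁/C₂ = 4.03.
U₂ = 4.03 × 2.64×10⁻⁹ = 1.06×10⁻⁸ J.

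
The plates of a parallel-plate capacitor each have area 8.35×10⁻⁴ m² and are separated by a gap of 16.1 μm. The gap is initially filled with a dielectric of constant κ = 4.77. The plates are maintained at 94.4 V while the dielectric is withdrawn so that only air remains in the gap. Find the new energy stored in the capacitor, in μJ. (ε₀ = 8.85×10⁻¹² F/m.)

2.05 μJ

Initially C₁ = κε₀A/d = 4.77 × 8.85×10⁻¹² × 8.35×10⁻⁴ / 1.61×10⁻⁵ = 2.19×10⁻⁹ F.
U₁ = 9.76×10⁻⁶ J.
Battery connected ⇒ V is held fixed. C₂ = 0.210 C₁ and U = ½CV², so U₂/U₁ = C₂/C₁ = 0.210.
U₂ = 0.210 × 9.76×10⁻⁶ = 2.05×10⁻⁶ J.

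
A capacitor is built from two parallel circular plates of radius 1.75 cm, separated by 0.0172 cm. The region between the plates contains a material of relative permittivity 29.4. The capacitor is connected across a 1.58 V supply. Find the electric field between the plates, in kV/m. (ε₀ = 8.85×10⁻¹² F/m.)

E ≈ 9.19 kV/m

E = V/d = 1.58 / 1.72×10⁻⁴ = 9.19×10³ V/m.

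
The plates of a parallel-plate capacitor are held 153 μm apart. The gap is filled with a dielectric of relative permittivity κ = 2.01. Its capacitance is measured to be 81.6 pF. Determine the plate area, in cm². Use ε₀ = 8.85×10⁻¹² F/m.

7.02 cm²

A = Cd/(κε₀) = 8.16×10⁻¹¹ × 1.53×10⁻⁴ / (2.01 × 8.85×10⁻¹²) = 7.02×10⁻⁴ m².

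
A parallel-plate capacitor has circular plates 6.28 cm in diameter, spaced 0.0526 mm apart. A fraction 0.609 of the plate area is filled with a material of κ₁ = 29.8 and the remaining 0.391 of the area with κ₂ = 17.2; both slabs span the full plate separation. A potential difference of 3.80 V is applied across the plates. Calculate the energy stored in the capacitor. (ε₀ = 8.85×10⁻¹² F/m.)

93.6 nJ

A = π(6.28/2 cm)² = 3.10×10⁻³ m².
Side-by-side slabs ⇒ two capacitors in parallel, each spanning the full gap.
C₁ = κ₁ε₀A₁/d = 29.8 × 8.85×10⁻¹² × 1.89×10⁻³ / 5.26×10⁻⁵ = 9.46×10⁻⁹ F.
C₂ = κ₂ε₀A₂/d = 17.2 × 8.85×10⁻¹² × 1.21×10⁻³ / 5.26×10⁻⁵ = 3.50×10⁻⁹ F.
C = C₁ + C₂ = 1.30×10⁻⁸ F.
U = ½CV² = ½ × 1.30×10⁻⁸ × (3.80)² = 9.36×10⁻⁸ J.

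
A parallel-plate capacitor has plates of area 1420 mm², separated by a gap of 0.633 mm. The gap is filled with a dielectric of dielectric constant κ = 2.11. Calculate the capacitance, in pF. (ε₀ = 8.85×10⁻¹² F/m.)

41.9 pF

A = 1420 mm² = 1.42×10⁻³ m².
C = κε₀A/d = 2.11 × 8.85×10⁻¹² × 1.42×10⁻³ / 6.33×10⁻⁴ = 4.19×10⁻¹¹ F.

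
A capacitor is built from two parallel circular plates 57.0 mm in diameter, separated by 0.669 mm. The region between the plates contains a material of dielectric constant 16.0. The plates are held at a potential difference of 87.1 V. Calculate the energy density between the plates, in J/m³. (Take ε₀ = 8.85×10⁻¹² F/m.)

u ≈ 1.20 J/m³

E = V/d = 87.1 / 6.69×10⁻⁴ = 1.30×10⁵ V/m.
u = ½κε₀E² = ½ × 16.0 × 8.85×10⁻¹² × (1.30×10⁵)² = 1.20 J/m³.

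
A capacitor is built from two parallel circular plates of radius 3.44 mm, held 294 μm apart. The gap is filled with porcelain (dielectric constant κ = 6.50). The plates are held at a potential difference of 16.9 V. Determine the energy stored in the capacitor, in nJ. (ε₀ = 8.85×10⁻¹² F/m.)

A = π(3.44 mm)² = 3.72×10⁻⁵ m².
C = κε₀A/d = 6.50 × 8.85×10⁻¹² × 3.72×10⁻⁵ / 2.94×10⁻⁴ = 7.27×10⁻¹² F.
U = ½CV² = ½ × 7.27×10⁻¹² × (16.9)² = 1.04×10⁻⁹ J.

U ≈ 1.04 nJ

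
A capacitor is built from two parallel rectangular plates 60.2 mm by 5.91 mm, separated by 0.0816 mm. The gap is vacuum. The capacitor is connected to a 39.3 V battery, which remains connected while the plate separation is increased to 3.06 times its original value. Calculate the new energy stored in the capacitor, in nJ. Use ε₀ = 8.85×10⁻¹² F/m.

A = 60.2 × 5.91 mm² = 3.56×10⁻⁴ m².
Initially C₁ = ε₀A/d = 8.85×10⁻¹² × 3.56×10⁻⁴ / 8.16×10⁻⁵ = 3.86×10⁻¹¹ F.
U₁ = 2.98×10⁻⁸ J.
Battery connected ⇒ V is held fixed. C₂ = 0.327 C₁ and U = ½CV², so U₂/U₁ = C₂/C₁ = 0.327.
U₂ = 0.327 × 2.98×10⁻⁸ = 9.74×10⁻⁹ J.

U ≈ 9.74 nJ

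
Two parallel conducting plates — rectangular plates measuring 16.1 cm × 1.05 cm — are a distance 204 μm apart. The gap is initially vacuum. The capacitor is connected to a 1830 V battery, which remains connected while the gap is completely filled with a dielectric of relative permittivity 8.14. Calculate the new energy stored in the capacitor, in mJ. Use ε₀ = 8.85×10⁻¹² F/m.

U ≈ 1.000 mJ

A = 16.1 × 1.05 cm² = 1.69×10⁻³ m².
Initially C₁ = ε₀A/d = 8.85×10⁻¹² × 1.69×10⁻³ / 2.04×10⁻⁴ = 7.33×10⁻¹¹ F.
U₁ = 1.23×10⁻⁴ J.
Battery connected ⇒ V is held fixed. C₂ = 8.14 C₁ and U = ½CV², so U₂/U₁ = C₂/C₁ = 8.14.
U₂ = 8.14 × 1.23×10⁻⁴ = 10.00×10⁻⁴ J.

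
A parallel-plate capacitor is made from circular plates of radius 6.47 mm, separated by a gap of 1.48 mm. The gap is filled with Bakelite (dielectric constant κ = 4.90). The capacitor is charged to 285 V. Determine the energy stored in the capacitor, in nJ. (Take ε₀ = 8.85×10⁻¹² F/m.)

156 nJ

A = π(6.47 mm)² = 1.32×10⁻⁴ m².
C = κε₀A/d = 4.90 × 8.85×10⁻¹² × 1.32×10⁻⁴ / 1.48×10⁻³ = 3.85×10⁻¹² F.
U = ½CV² = ½ × 3.85×10⁻¹² × (285)² = 1.56×10⁻⁷ J.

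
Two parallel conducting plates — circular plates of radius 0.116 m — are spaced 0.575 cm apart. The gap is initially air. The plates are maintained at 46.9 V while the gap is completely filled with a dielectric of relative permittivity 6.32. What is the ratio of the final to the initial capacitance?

C = κε₀A/d scales with κ, so C₂/C₁ = κ = 6.32.

C₂/C₁ ≈ 6.32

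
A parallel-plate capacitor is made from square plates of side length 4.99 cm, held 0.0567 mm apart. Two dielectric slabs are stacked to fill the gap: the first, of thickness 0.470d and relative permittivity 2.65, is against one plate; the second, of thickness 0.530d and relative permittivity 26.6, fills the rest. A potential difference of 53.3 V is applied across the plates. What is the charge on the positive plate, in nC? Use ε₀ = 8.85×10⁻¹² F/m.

A = (4.99 cm)² = 2.49×10⁻³ m².
Stacked slabs ⇒ two capacitors in series, each with the full plate area.
C₁ = κ₁ε₀A/d₁ = 2.65 × 8.85×10⁻¹² × 2.49×10⁻³ / 2.66×10⁻⁵ = 2.19×10⁻⁹ F.
C₂ = κ₂ε₀A/d₂ = 26.6 × 8.85×10⁻¹² × 2.49×10⁻³ / 3.01×10⁻⁵ = 1.95×10⁻⁸ F.
C = (1/C₁ + 1/C₂)⁻¹ = 1.97×10⁻⁹ F.
Q = CV = 1.97×10⁻⁹ × 53.3 = 1.05×10⁻⁷ C.

105 nC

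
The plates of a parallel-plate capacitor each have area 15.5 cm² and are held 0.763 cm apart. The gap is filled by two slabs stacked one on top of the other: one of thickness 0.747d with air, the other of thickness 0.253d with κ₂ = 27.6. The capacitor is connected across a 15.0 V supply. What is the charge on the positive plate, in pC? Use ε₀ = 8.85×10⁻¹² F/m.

35.7 pC

A = 15.5 cm² = 1.55×10⁻³ m².
Stacked slabs ⇒ two capacitors in series, each with the full plate area.
C₁ = κ₁ε₀A/d₁ = 1.00 × 8.85×10⁻¹² × 1.55×10⁻³ / 5.70×10⁻³ = 2.41×10⁻¹² F.
C₂ = κ₂ε₀A/d₂ = 27.6 × 8.85×10⁻¹² × 1.55×10⁻³ / 1.93×10⁻³ = 1.96×10⁻¹⁰ F.
C = (1/C₁ + 1/C₂)⁻¹ = 2.38×10⁻¹² F.
Q = CV = 2.38×10⁻¹² × 15.0 = 3.57×10⁻¹¹ C.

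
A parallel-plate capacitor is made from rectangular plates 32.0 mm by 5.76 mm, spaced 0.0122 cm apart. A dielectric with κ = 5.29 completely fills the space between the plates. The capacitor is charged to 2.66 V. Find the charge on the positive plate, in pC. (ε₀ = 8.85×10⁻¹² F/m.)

A = 32.0 × 5.76 mm² = 1.84×10⁻⁴ m².
C = κε₀A/d = 5.29 × 8.85×10⁻¹² × 1.84×10⁻⁴ / 1.22×10⁻⁴ = 7.07×10⁻¹¹ F.
Q = CV = 7.07×10⁻¹¹ × 2.66 = 1.88×10⁻¹⁰ C.

Q ≈ 188 pC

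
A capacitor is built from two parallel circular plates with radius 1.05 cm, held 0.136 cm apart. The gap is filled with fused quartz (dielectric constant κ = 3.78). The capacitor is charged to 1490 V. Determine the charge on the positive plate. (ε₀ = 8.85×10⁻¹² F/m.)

A = π(1.05 cm)² = 3.46×10⁻⁴ m².
C = κε₀A/d = 3.78 × 8.85×10⁻¹² × 3.46×10⁻⁴ / 1.36×10⁻³ = 8.52×10⁻¹² F.
Q = CV = 8.52×10⁻¹² × 1490 = 1.27×10⁻⁸ C.

Q ≈ 12.7 nC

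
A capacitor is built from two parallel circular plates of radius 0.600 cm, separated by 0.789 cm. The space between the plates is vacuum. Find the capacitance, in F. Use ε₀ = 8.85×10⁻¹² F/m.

A = π(0.600 cm)² = 1.13×10⁻⁴ m².
C = ε₀A/d = 8.85×10⁻¹² × 1.13×10⁻⁴ / 7.89×10⁻³ = 1.27×10⁻¹³ F.

1.27×10⁻¹³ F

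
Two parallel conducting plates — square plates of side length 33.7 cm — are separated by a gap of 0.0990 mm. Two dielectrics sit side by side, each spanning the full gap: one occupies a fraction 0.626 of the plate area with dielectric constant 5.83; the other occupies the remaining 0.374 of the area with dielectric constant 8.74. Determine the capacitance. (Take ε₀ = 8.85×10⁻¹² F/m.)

A = (33.7 cm)² = 0.114 m².
Side-by-side slabs ⇒ two capacitors in parallel, each spanning the full gap.
C₁ = κ₁ε₀A₁/d = 5.83 × 8.85×10⁻¹² × 7.11×10⁻² / 9.90×10⁻⁵ = 3.71×10⁻⁸ F.
C₂ = κ₂ε₀A₂/d = 8.74 × 8.85×10⁻¹² × 4.25×10⁻² / 9.90×10⁻⁵ = 3.32×10⁻⁸ F.
C = C₁ + C₂ = 7.02×10⁻⁸ F.

C ≈ 70.2 nF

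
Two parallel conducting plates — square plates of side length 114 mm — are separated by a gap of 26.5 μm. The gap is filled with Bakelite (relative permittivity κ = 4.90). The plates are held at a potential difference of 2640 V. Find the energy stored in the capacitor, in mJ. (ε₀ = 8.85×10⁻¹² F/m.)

A = (114 mm)² = 1.30×10⁻² m².
C = κε₀A/d = 4.90 × 8.85×10⁻¹² × 1.30×10⁻² / 2.65×10⁻⁵ = 2.13×10⁻⁸ F.
U = ½CV² = ½ × 2.13×10⁻⁸ × (2640)² = 7.41×10⁻² J.

74.1 mJ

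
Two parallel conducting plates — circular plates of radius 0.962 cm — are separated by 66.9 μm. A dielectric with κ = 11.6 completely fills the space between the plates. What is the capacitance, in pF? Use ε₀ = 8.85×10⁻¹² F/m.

A = π(0.962 cm)² = 2.91×10⁻⁴ m².
C = κε₀A/d = 11.6 × 8.85×10⁻¹² × 2.91×10⁻⁴ / 6.69×10⁻⁵ = 4.46×10⁻¹⁰ F.

C ≈ 446 pF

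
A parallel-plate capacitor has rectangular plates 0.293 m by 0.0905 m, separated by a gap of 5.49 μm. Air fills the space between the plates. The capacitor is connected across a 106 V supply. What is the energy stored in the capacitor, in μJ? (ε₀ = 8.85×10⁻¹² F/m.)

A = 0.293 × 0.0905 m² = 2.65×10⁻² m².
C = ε₀A/d = 8.85×10⁻¹² × 2.65×10⁻² / 5.49×10⁻⁶ = 4.27×10⁻⁸ F.
U = ½CV² = ½ × 4.27×10⁻⁸ × (106)² = 2.40×10⁻⁴ J.

U ≈ 240 μJ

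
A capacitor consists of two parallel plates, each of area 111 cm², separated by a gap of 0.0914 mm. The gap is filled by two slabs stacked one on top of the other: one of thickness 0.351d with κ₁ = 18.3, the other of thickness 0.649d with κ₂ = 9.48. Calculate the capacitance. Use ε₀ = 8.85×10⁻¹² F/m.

A = 111 cm² = 1.11×10⁻² m².
Stacked slabs ⇒ two capacitors in series, each with the full plate area.
C₁ = κ₁ε₀A/d₁ = 18.3 × 8.85×10⁻¹² × 1.11×10⁻² / 3.21×10⁻⁵ = 5.60×10⁻⁸ F.
C₂ = κ₂ε₀A/d₂ = 9.48 × 8.85×10⁻¹² × 1.11×10⁻² / 5.93×10⁻⁵ = 1.57×10⁻⁸ F.
C = (1/C₁ + 1/C₂)⁻¹ = 1.23×10⁻⁸ F.

12.3 nF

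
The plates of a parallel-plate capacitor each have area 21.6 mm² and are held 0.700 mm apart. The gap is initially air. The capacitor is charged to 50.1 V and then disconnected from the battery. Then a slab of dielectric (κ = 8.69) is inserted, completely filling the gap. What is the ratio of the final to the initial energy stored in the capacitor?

Isolated ⇒ Q is held fixed.
C₂ = 8.69 C₁ and U = Q²/(2C), so U₂/U₁ = C₁/C₂ = 0.115.

U₂/U₁ ≈ 0.115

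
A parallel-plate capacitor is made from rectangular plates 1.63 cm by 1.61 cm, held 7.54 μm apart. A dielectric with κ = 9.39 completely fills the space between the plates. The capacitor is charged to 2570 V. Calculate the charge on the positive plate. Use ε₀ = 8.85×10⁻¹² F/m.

A = 1.63 × 1.61 cm² = 2.62×10⁻⁴ m².
C = κε₀A/d = 9.39 × 8.85×10⁻¹² × 2.62×10⁻⁴ / 7.54×10⁻⁶ = 2.89×10⁻⁹ F.
Q = CV = 2.89×10⁻⁹ × 2570 = 7.43×10⁻⁶ C.

Q ≈ 7.43 μC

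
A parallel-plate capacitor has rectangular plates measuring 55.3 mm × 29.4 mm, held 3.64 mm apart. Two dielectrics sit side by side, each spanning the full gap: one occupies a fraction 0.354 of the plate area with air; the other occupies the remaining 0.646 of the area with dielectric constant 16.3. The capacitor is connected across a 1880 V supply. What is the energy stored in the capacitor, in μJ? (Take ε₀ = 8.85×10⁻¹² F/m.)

A = 55.3 × 29.4 mm² = 1.63×10⁻³ m².
Side-by-side slabs ⇒ two capacitors in parallel, each spanning the full gap.
C₁ = κ₁ε₀A₁/d = 1.00 × 8.85×10⁻¹² × 5.76×10⁻⁴ / 3.64×10⁻³ = 1.40×10⁻¹² F.
C₂ = κ₂ε₀A₂/d = 16.3 × 8.85×10⁻¹² × 1.05×10⁻³ / 3.64×10⁻³ = 4.16×10⁻¹¹ F.
C = C₁ + C₂ = 4.30×10⁻¹¹ F.
U = ½CV² = ½ × 4.30×10⁻¹¹ × (1880)² = 7.60×10⁻⁵ J.

U ≈ 76.0 μJ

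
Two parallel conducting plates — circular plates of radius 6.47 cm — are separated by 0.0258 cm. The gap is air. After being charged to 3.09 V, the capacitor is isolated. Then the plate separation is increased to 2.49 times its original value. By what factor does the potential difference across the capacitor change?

V₂/V₁ ≈ 2.49

Isolated ⇒ Q is held fixed.
C₂ = 0.402 C₁ and V = Q/C, so V₂/V₁ = C₁/C₂ = 2.49.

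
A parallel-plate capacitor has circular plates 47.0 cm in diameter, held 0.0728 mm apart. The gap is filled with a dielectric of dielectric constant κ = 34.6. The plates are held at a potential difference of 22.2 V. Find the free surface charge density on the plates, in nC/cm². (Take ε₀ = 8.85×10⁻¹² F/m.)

9.34 nC/cm²

A = π(47.0/2 cm)² = 0.173 m².
C = κε₀A/d = 34.6 × 8.85×10⁻¹² × 0.173 / 7.28×10⁻⁵ = 7.30×10⁻⁷ F.
σ = Q/A = CV/A = 7.30×10⁻⁷ × 22.2 / 0.173 = 9.34×10⁻⁵ C/m².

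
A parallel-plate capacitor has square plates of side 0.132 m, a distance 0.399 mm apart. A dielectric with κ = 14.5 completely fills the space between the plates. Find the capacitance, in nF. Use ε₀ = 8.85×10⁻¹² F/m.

A = (0.132 m)² = 1.74×10⁻² m².
C = κε₀A/d = 14.5 × 8.85×10⁻¹² × 1.74×10⁻² / 3.99×10⁻⁴ = 5.60×10⁻⁹ F.

C ≈ 5.60 nF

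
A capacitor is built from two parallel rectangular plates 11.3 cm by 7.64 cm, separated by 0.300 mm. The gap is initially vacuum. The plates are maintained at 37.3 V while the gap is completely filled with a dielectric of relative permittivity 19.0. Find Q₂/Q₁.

Battery connected ⇒ V is held fixed.
C₂ = 19.0 C₁ and Q = CV, so Q₂/Q₁ = C₂/C₁ = 19.0.

Q₂/Q₁ ≈ 19.0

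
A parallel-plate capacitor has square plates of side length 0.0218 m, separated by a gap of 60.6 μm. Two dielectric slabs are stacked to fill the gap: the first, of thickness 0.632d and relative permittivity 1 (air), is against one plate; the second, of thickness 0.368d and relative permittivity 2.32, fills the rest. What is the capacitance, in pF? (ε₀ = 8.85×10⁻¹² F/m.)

87.8 pF

A = (0.0218 m)² = 4.75×10⁻⁴ m².
Stacked slabs ⇒ two capacitors in series, each with the full plate area.
C₁ = κ₁ε₀A/d₁ = 1.00 × 8.85×10⁻¹² × 4.75×10⁻⁴ / 3.83×10⁻⁵ = 1.10×10⁻¹⁰ F.
C₂ = κ₂ε₀A/d₂ = 2.32 × 8.85×10⁻¹² × 4.75×10⁻⁴ / 2.23×10⁻⁵ = 4.38×10⁻¹⁰ F.
C = (1/C₁ + 1/C₂)⁻¹ = 8.78×10⁻¹¹ F.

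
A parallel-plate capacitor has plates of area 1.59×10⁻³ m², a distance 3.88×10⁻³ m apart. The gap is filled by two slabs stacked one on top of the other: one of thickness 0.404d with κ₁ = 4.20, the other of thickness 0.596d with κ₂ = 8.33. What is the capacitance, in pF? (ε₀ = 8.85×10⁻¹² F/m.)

Stacked slabs ⇒ two capacitors in series, each with the full plate area.
C₁ = κ₁ε₀A/d₁ = 4.20 × 8.85×10⁻¹² × 1.59×10⁻³ / 1.57×10⁻³ = 3.77×10⁻¹¹ F.
C₂ = κ₂ε₀A/d₂ = 8.33 × 8.85×10⁻¹² × 1.59×10⁻³ / 2.31×10⁻³ = 5.07×10⁻¹¹ F.
C = (1/C₁ + 1/C₂)⁻¹ = 2.16×10⁻¹¹ F.

21.6 pF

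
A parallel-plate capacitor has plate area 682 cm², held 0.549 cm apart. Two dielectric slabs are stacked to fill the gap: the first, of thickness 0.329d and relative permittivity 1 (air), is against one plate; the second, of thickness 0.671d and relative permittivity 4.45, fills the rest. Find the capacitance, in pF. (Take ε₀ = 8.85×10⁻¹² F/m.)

C ≈ 229 pF

A = 682 cm² = 6.82×10⁻² m².
Stacked slabs ⇒ two capacitors in series, each with the full plate area.
C₁ = κ₁ε₀A/d₁ = 1.00 × 8.85×10⁻¹² × 6.82×10⁻² / 1.81×10⁻³ = 3.34×10⁻¹⁰ F.
C₂ = κ₂ε₀A/d₂ = 4.45 × 8.85×10⁻¹² × 6.82×10⁻² / 3.68×10⁻³ = 7.29×10⁻¹⁰ F.
C = (1/C₁ + 1/C₂)⁻¹ = 2.29×10⁻¹⁰ F.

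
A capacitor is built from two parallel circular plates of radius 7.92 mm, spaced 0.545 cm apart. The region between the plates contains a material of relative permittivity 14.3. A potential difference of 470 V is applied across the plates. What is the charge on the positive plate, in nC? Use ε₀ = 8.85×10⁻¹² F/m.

2.15 nC

A = π(7.92 mm)² = 1.97×10⁻⁴ m².
C = κε₀A/d = 14.3 × 8.85×10⁻¹² × 1.97×10⁻⁴ / 5.45×10⁻³ = 4.58×10⁻¹² F.
Q = CV = 4.58×10⁻¹² × 470 = 2.15×10⁻⁹ C.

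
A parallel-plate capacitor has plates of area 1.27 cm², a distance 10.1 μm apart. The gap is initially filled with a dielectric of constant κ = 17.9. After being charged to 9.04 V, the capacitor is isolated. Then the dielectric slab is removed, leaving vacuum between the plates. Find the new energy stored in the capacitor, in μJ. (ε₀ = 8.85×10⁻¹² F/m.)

1.46 μJ

A = 1.27 cm² = 1.27×10⁻⁴ m².
Initially C₁ = κε₀A/d = 17.9 × 8.85×10⁻¹² × 1.27×10⁻⁴ / 1.01×10⁻⁵ = 1.99×10⁻⁹ F.
U₁ = 8.14×10⁻⁸ J.
Isolated ⇒ Q is held fixed. C₂ = 0.0559 C₁ and U = Q²/(2C), so U₂/U₁ = C₁/C₂ = 17.9.
U₂ = 17.9 × 8.14×10⁻⁸ = 1.46×10⁻⁶ J.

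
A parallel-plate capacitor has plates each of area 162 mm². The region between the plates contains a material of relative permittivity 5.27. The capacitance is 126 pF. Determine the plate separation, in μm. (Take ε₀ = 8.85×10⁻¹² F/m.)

A = 162 mm² = 1.62×10⁻⁴ m².
d = κε₀A/C = 5.27 × 8.85×10⁻¹² × 1.62×10⁻⁴ / 1.26×10⁻¹⁰ = 6.00×10⁻⁵ m.

d ≈ 60.0 μm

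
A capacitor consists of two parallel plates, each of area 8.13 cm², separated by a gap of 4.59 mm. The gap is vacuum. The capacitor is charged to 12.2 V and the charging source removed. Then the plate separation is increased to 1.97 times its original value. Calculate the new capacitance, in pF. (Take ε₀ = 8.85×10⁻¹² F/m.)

C ≈ 0.796 pF

A = 8.13 cm² = 8.13×10⁻⁴ m².
Initially C₁ = ε₀A/d = 8.85×10⁻¹² × 8.13×10⁻⁴ / 4.59×10⁻³ = 1.57×10⁻¹² F.
C = ε₀A/d scales as 1/d, so C₂/C₁ = d₁/d₂ = 1/1.97 = 0.508.
C₂ = 0.508 × 1.57×10⁻¹² = 7.96×10⁻¹³ F.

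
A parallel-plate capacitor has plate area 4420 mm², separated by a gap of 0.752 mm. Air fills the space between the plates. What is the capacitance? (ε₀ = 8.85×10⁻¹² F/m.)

A = 4420 mm² = 4.42×10⁻³ m².
C = ε₀A/d = 8.85×10⁻¹² × 4.42×10⁻³ / 7.52×10⁻⁴ = 5.20×10⁻¹¹ F.

52.0 pF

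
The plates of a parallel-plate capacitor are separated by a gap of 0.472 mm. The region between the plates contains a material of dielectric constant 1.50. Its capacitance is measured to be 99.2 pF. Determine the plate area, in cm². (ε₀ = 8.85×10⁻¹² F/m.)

A ≈ 35.3 cm²

A = Cd/(κε₀) = 9.92×10⁻¹¹ × 4.72×10⁻⁴ / (1.50 × 8.85×10⁻¹²) = 3.53×10⁻³ m².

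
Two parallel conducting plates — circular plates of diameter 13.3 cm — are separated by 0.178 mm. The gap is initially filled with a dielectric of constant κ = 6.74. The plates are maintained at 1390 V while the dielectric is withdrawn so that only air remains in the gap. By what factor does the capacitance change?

C = κε₀A/d scales with κ, so C₂/C₁ = 1/κ = 1/6.74 = 0.148.

C₂/C₁ ≈ 0.148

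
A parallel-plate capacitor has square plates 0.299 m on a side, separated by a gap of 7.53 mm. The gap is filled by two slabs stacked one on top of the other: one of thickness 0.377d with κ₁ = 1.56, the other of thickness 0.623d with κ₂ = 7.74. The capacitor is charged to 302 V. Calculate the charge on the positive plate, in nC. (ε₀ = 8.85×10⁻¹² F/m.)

A = (0.299 m)² = 8.94×10⁻² m².
Stacked slabs ⇒ two capacitors in series, each with the full plate area.
C₁ = κ₁ε₀A/d₁ = 1.56 × 8.85×10⁻¹² × 8.94×10⁻² / 2.84×10⁻³ = 4.35×10⁻¹⁰ F.
C₂ = κ₂ε₀A/d₂ = 7.74 × 8.85×10⁻¹² × 8.94×10⁻² / 4.69×10⁻³ = 1.31×10⁻⁹ F.
C = (1/C₁ + 1/C₂)⁻¹ = 3.26×10⁻¹⁰ F.
Q = CV = 3.26×10⁻¹⁰ × 302 = 9.85×10⁻⁸ C.

Q ≈ 98.5 nC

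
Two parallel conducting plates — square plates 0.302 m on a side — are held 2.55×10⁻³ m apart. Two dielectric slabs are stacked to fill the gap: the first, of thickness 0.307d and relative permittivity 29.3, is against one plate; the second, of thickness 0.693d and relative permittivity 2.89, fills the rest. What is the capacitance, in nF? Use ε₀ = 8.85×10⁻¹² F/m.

C ≈ 1.26 nF

A = (0.302 m)² = 9.12×10⁻² m².
Stacked slabs ⇒ two capacitors in series, each with the full plate area.
C₁ = κ₁ε₀A/d₁ = 29.3 × 8.85×10⁻¹² × 9.12×10⁻² / 7.83×10⁻⁴ = 3.02×10⁻⁸ F.
C₂ = κ₂ε₀A/d₂ = 2.89 × 8.85×10⁻¹² × 9.12×10⁻² / 1.77×10⁻³ = 1.32×10⁻⁹ F.
C = (1/C₁ + 1/C₂)⁻¹ = 1.26×10⁻⁹ F.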